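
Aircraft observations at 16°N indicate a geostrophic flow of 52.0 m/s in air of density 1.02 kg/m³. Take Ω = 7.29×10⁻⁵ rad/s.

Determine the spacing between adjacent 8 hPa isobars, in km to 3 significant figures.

375 km

Coriolis parameter at 16°N:
f = 2Ω sin φ = 2 × 7.29×10⁻⁵ × sin 16° = 4.02×10⁻⁵ s⁻¹
Geostrophic balance rearranged: |∂P/∂n| = f ρ V_g
|∂P/∂n| = 4.02×10⁻⁵ × 1.02 × 52.0 = 2.13×10⁻³ Pa/m
Isobar spacing: Δn = ΔP/|∂P/∂n| = 800 Pa / 2.13×10⁻³ Pa/m = 375311 m ≈ 375 km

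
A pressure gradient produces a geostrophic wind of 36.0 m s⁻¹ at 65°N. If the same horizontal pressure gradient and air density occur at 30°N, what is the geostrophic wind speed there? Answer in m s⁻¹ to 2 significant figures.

65 m s⁻¹

With the same pressure gradient and density, V_g ∝ 1/f ∝ 1/sin φ.
V₂ = V₁ · sin φ₁ / sin φ₂ = 36.0 × sin 65° / sin 30°
V₂ = 36.0 × 0.9063/0.5000 = 65 m s⁻¹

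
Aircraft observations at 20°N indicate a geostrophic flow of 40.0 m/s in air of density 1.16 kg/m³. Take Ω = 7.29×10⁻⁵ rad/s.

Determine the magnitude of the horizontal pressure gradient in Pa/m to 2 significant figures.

Coriolis parameter at 20°N:
f = 2Ω sin φ = 2 × 7.29×10⁻⁵ × sin 20° = 4.99×10⁻⁵ s⁻¹
Geostrophic balance rearranged: |∂P/∂n| = f ρ V_g
|∂P/∂n| = 4.99×10⁻⁵ × 1.16 × 40.0 = 2.31×10⁻³ Pa/m

2.3×10⁻³ Pa/m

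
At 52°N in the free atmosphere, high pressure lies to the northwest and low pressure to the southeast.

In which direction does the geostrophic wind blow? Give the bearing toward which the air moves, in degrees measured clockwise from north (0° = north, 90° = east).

225°

The pressure-gradient force points toward the southeast (bearing 135°).
Geostrophic balance: in the Northern Hemisphere the Coriolis force deflects motion to the right, so the geostrophic wind blows 90° to the right of the pressure-gradient force (low pressure on the left).
Rotating 135° by 90° clockwise gives 225° — the wind blows toward the southwest.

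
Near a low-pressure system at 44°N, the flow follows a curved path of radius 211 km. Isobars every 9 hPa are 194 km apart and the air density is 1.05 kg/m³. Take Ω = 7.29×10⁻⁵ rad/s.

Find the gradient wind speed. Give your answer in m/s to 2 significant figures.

22 m/s

Coriolis parameter at 44°N:
f = 2Ω sin φ = 2 × 7.29×10⁻⁵ × sin 44° = 1.01×10⁻⁴ s⁻¹
Pressure gradient: |∂P/∂n| = 900 Pa / 194000 m = 4.64×10⁻³ Pa/m
Geostrophic speed: V_g = |∂P/∂n|/(fρ) = 4.64×10⁻³/(1.01×10⁻⁴ × 1.05) = 43.6 m/s
Around a low, centrifugal force acts outward with Coriolis, so pressure-gradient force balances both:
(1/ρ)|∂P/∂n| = fV + V²/R  →  V² + fR·V − fR·V_g = 0
With fR = 1.01×10⁻⁴ × 211×10³ m = 21.4 m/s:
V = [−fR + √((fR)² + 4 fR V_g)]/2 = [−21.4 + √(21.4² + 4×21.4×43.6)]/2 = 21.7 m/s
Subgeostrophic (V < V_g = 43.6 m/s), as expected around a low.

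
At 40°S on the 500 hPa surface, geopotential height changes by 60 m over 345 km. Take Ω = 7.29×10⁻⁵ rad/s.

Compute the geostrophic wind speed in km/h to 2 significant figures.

66 km/h

Coriolis parameter at 40°S:
f = 2Ω sin φ = 2 × 7.29×10⁻⁵ × sin 40° = 9.37×10⁻⁵ s⁻¹
Height gradient: |∂Z/∂n| = 60 m / 345000 m = 1.74×10⁻⁴
On a pressure surface, geostrophic balance gives V_g = (g/f)|∂Z/∂n|:
V_g = 9.81 × 1.74×10⁻⁴ / 9.37×10⁻⁵ = 18.2 m/s
Converting: 18.2 m/s × 3.6 = 66 km/h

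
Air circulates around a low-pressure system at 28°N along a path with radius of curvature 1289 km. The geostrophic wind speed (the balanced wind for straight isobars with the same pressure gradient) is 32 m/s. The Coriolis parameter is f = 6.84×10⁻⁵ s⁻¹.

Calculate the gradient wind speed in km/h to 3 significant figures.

89.8 km/h

Around a low, centrifugal force acts outward with Coriolis, so pressure-gradient force balances both:
(1/ρ)|∂P/∂n| = fV + V²/R  →  V² + fR·V − fR·V_g = 0
With fR = 6.84×10⁻⁵ × 1289×10³ m = 88.2 m/s:
V = [−fR + √((fR)² + 4 fR V_g)]/2 = [−88.2 + √(88.2² + 4×88.2×32)]/2 = 24.9 m/s
Subgeostrophic (V < V_g = 32 m/s), as expected around a low.
Converting: 24.9 m/s × 3.6 = 89.8 km/h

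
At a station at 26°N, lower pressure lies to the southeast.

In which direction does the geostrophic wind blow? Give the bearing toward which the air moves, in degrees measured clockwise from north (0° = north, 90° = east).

The pressure-gradient force points toward the southeast (bearing 135°).
Geostrophic balance: in the Northern Hemisphere the Coriolis force deflects motion to the right, so the geostrophic wind blows 90° to the right of the pressure-gradient force (low pressure on the left).
Rotating 135° by 90° clockwise gives 225° — the wind blows toward the southwest.

225°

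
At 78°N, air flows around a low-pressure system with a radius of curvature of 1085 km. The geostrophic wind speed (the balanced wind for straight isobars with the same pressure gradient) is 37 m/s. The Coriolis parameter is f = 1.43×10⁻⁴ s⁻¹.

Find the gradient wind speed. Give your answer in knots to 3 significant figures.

Around a low, centrifugal force acts outward with Coriolis, so pressure-gradient force balances both:
(1/ρ)|∂P/∂n| = fV + V²/R  →  V² + fR·V − fR·V_g = 0
With fR = 1.43×10⁻⁴ × 1085×10³ m = 155 m/s:
V = [−fR + √((fR)² + 4 fR V_g)]/2 = [−155 + √(155² + 4×155×37)]/2 = 30.9 m/s
Subgeostrophic (V < V_g = 37 m/s), as expected around a low.
Converting: 30.9 m/s × 1.944 = 60.0 knots

60.0 knots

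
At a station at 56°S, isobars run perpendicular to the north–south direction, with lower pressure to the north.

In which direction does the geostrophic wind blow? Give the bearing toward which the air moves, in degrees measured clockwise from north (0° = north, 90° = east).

270°

The pressure-gradient force points toward the north (bearing 000°).
Geostrophic balance: in the Southern Hemisphere the Coriolis force deflects motion to the left, so the geostrophic wind blows 90° to the left of the pressure-gradient force (low pressure on the right).
Rotating 000° by 90° counterclockwise gives 270° — the wind blows toward the west.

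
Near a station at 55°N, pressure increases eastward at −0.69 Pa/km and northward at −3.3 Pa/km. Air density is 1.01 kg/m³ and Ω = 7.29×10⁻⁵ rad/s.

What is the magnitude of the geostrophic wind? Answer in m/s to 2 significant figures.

Coriolis parameter at 55°N:
f = 2Ω sin φ = 2 × 7.29×10⁻⁵ × sin 55° = 1.19×10⁻⁴ s⁻¹
Component geostrophic relations (x east, y north):
u_g = −(1/(fρ)) ∂P/∂y,  v_g = (1/(fρ)) ∂P/∂x
u_g = −(−3.3×10⁻³)/(1.19×10⁻⁴ × 1.01) = 27.4 m/s;  v_g = (−0.69×10⁻³)/(1.19×10⁻⁴ × 1.01) = −5.72 m/s
|V_g| = √(u_g² + v_g²) = 27.9 m/s

28 m/s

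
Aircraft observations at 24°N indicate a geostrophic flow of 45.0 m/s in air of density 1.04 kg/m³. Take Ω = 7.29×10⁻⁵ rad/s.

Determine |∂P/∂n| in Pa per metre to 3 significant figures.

Coriolis parameter at 24°N:
f = 2Ω sin φ = 2 × 7.29×10⁻⁵ × sin 24° = 5.93×10⁻⁵ s⁻¹
Geostrophic balance rearranged: |∂P/∂n| = f ρ V_g
|∂P/∂n| = 5.93×10⁻⁵ × 1.04 × 45.0 = 2.78×10⁻³ Pa/m

2.78×10⁻³ Pa/m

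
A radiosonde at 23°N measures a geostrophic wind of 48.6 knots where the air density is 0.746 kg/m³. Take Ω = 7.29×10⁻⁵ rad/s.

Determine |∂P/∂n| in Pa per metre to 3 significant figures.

Coriolis parameter at 23°N:
f = 2Ω sin φ = 2 × 7.29×10⁻⁵ × sin 23° = 5.70×10⁻⁵ s⁻¹
Wind speed in SI: 48.6 knots = 25.0 m/s
Geostrophic balance rearranged: |∂P/∂n| = f ρ V_g
|∂P/∂n| = 5.70×10⁻⁵ × 0.746 × 25.0 = 1.06×10⁻³ Pa/m

1.06×10⁻³ Pa/m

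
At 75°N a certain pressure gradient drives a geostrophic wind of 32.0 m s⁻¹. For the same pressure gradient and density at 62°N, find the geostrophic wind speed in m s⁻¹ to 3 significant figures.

35.0 m s⁻¹

With the same pressure gradient and density, V_g ∝ 1/f ∝ 1/sin φ.
V₂ = V₁ · sin φ₁ / sin φ₂ = 32.0 × sin 75° / sin 62°
V₂ = 32.0 × 0.9659/0.8829 = 35.0 m s⁻¹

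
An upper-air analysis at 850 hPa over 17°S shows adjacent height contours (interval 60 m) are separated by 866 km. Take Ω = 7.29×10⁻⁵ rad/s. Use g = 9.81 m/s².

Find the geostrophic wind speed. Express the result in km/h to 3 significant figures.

57.4 km/h

Coriolis parameter at 17°S:
f = 2Ω sin φ = 2 × 7.29×10⁻⁵ × sin 17° = 4.26×10⁻⁵ s⁻¹
Height gradient: |∂Z/∂n| = 60 m / 866000 m = 6.93×10⁻⁵
On a pressure surface, geostrophic balance gives V_g = (g/f)|∂Z/∂n|:
V_g = 9.81 × 6.93×10⁻⁵ / 4.26×10⁻⁵ = 15.9 m/s
Converting: 15.9 m/s × 3.6 = 57.4 km/h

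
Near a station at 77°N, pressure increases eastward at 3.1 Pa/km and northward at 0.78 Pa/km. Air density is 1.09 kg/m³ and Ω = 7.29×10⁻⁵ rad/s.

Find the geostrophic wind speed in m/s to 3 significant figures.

Coriolis parameter at 77°N:
f = 2Ω sin φ = 2 × 7.29×10⁻⁵ × sin 77° = 1.42×10⁻⁴ s⁻¹
Component geostrophic relations (x east, y north):
u_g = −(1/(fρ)) ∂P/∂y,  v_g = (1/(fρ)) ∂P/∂x
u_g = −(0.78×10⁻³)/(1.42×10⁻⁴ × 1.09) = −5.04 m/s;  v_g = (3.1×10⁻³)/(1.42×10⁻⁴ × 1.09) = 20.0 m/s
|V_g| = √(u_g² + v_g²) = 20.6 m/s

20.6 m/s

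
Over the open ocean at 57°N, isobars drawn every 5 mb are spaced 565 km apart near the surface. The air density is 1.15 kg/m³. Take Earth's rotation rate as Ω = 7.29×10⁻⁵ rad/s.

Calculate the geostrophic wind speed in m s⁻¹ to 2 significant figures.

6.3 m s⁻¹

Coriolis parameter at 57°N:
f = 2Ω sin φ = 2 × 7.29×10⁻⁵ × sin 57° = 1.22×10⁻⁴ s⁻¹
Pressure gradient: |∂P/∂n| = 500 Pa / 565000 m = 8.85×10⁻⁴ Pa/m
Geostrophic balance (pressure-gradient force = Coriolis force):
V_g = (1/(fρ)) |∂P/∂n| = 8.85×10⁻⁴ / (1.22×10⁻⁴ × 1.15) = 6.29 m/s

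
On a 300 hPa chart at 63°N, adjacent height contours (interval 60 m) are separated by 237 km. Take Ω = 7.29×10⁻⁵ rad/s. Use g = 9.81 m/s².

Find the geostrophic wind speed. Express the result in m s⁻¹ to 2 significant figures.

Coriolis parameter at 63°N:
f = 2Ω sin φ = 2 × 7.29×10⁻⁵ × sin 63° = 1.30×10⁻⁴ s⁻¹
Height gradient: |∂Z/∂n| = 60 m / 237000 m = 2.53×10⁻⁴
On a pressure surface, geostrophic balance gives V_g = (g/f)|∂Z/∂n|:
V_g = 9.81 × 2.53×10⁻⁴ / 1.30×10⁻⁴ = 19.1 m/s

19 m s⁻¹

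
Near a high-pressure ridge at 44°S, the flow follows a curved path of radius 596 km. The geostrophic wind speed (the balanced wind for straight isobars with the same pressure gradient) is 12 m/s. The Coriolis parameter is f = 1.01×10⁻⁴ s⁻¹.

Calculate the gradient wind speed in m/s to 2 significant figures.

Around a high, pressure-gradient force acts outward with centrifugal, so Coriolis balances both:
fV = (1/ρ)|∂P/∂n| + V²/R  →  V² − fR·V + fR·V_g = 0
With fR = 1.01×10⁻⁴ × 596×10³ m = 60.2 m/s:
V = [fR − √((fR)² − 4 fR V_g)]/2 = [60.2 − √(60.2² − 4×60.2×12)]/2 = 16.6 m/s
Supergeostrophic (V > V_g = 12 m/s), as expected around a high.

17 m/s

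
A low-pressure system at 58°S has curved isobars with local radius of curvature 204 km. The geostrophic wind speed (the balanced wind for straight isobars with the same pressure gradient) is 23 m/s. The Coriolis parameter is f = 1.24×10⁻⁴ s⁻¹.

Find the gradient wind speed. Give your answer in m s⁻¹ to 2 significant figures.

15 m s⁻¹

Around a low, centrifugal force acts outward with Coriolis, so pressure-gradient force balances both:
(1/ρ)|∂P/∂n| = fV + V²/R  →  V² + fR·V − fR·V_g = 0
With fR = 1.24×10⁻⁴ × 204×10³ m = 25.3 m/s:
V = [−fR + √((fR)² + 4 fR V_g)]/2 = [−25.3 + √(25.3² + 4×25.3×23)]/2 = 14.6 m/s
Subgeostrophic (V < V_g = 23 m/s), as expected around a low.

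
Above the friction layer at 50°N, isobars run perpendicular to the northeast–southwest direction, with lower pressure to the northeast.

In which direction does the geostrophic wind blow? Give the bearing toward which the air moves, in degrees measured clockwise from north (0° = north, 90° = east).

135°

The pressure-gradient force points toward the northeast (bearing 045°).
Geostrophic balance: in the Northern Hemisphere the Coriolis force deflects motion to the right, so the geostrophic wind blows 90° to the right of the pressure-gradient force (low pressure on the left).
Rotating 045° by 90° clockwise gives 135° — the wind blows toward the southeast.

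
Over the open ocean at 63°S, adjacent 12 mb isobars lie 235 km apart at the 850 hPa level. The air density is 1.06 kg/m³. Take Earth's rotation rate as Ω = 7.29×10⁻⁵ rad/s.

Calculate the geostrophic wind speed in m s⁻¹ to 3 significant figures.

37.1 m s⁻¹

Coriolis parameter at 63°S:
f = 2Ω sin φ = 2 × 7.29×10⁻⁵ × sin 63° = 1.30×10⁻⁴ s⁻¹
Pressure gradient: |∂P/∂n| = 1200 Pa / 235000 m = 5.11×10⁻³ Pa/m
Geostrophic balance (pressure-gradient force = Coriolis force):
V_g = (1/(fρ)) |∂P/∂n| = 5.11×10⁻³ / (1.30×10⁻⁴ × 1.06) = 37.1 m/s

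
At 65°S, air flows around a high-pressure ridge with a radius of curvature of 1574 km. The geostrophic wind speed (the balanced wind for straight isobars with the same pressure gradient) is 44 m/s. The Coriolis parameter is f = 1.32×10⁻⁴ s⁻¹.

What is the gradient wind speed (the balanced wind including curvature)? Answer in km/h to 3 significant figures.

228 km/h

Around a high, pressure-gradient force acts outward with centrifugal, so Coriolis balances both:
fV = (1/ρ)|∂P/∂n| + V²/R  →  V² − fR·V + fR·V_g = 0
With fR = 1.32×10⁻⁴ × 1574×10³ m = 208 m/s:
V = [fR − √((fR)² − 4 fR V_g)]/2 = [208 − √(208² − 4×208×44)]/2 = 63.3 m/s
Supergeostrophic (V > V_g = 44 m/s), as expected around a high.
Converting: 63.3 m/s × 3.6 = 228 km/h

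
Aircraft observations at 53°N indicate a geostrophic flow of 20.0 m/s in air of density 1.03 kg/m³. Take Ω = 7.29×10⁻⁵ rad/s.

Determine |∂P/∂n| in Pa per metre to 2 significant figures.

2.4×10⁻³ Pa/m

Coriolis parameter at 53°N:
f = 2Ω sin φ = 2 × 7.29×10⁻⁵ × sin 53° = 1.16×10⁻⁴ s⁻¹
Geostrophic balance rearranged: |∂P/∂n| = f ρ V_g
|∂P/∂n| = 1.16×10⁻⁴ × 1.03 × 20.0 = 2.40×10⁻³ Pa/m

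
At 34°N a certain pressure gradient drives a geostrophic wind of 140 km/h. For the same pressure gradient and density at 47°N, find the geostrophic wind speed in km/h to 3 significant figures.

107 km/h

With the same pressure gradient and density, V_g ∝ 1/f ∝ 1/sin φ.
V₂ = V₁ · sin φ₁ / sin φ₂ = 140 × sin 34° / sin 47°
V₂ = 140 × 0.5592/0.7314 = 107 km/h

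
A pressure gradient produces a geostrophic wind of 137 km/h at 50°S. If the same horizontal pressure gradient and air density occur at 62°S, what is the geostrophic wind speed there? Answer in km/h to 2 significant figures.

With the same pressure gradient and density, V_g ∝ 1/f ∝ 1/sin φ.
V₂ = V₁ · sin φ₁ / sin φ₂ = 137 × sin 50° / sin 62°
V₂ = 137 × 0.7660/0.8829 = 120 km/h

120 km/h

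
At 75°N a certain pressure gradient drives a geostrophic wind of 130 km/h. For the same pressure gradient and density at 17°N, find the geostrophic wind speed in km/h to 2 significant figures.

430 km/h

With the same pressure gradient and density, V_g ∝ 1/f ∝ 1/sin φ.
V₂ = V₁ · sin φ₁ / sin φ₂ = 130 × sin 75° / sin 17°
V₂ = 130 × 0.9659/0.2924 = 430 km/h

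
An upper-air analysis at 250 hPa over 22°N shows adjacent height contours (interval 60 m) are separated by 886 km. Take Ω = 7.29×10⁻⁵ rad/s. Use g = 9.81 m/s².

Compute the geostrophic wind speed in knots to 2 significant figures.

24 knots

Coriolis parameter at 22°N:
f = 2Ω sin φ = 2 × 7.29×10⁻⁵ × sin 22° = 5.46×10⁻⁵ s⁻¹
Height gradient: |∂Z/∂n| = 60 m / 886000 m = 6.77×10⁻⁵
On a pressure surface, geostrophic balance gives V_g = (g/f)|∂Z/∂n|:
V_g = 9.81 × 6.77×10⁻⁵ / 5.46×10⁻⁵ = 12.2 m/s
Converting: 12.2 m/s × 1.944 = 24 knots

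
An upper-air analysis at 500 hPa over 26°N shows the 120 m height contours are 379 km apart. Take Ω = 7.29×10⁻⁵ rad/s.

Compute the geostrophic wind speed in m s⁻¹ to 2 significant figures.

49 m s⁻¹

Coriolis parameter at 26°N:
f = 2Ω sin φ = 2 × 7.29×10⁻⁵ × sin 26° = 6.39×10⁻⁵ s⁻¹
Height gradient: |∂Z/∂n| = 120 m / 379000 m = 3.17×10⁻⁴
On a pressure surface, geostrophic balance gives V_g = (g/f)|∂Z/∂n|:
V_g = 9.81 × 3.17×10⁻⁴ / 6.39×10⁻⁵ = 48.6 m/s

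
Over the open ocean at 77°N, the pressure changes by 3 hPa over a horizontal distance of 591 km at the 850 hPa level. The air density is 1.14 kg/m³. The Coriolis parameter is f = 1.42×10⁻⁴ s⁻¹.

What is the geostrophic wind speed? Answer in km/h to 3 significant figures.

Pressure gradient: |∂P/∂n| = 300 Pa / 591000 m = 5.08×10⁻⁴ Pa/m
Geostrophic balance (pressure-gradient force = Coriolis force):
V_g = (1/(fρ)) |∂P/∂n| = 5.08×10⁻⁴ / (1.42×10⁻⁴ × 1.14) = 3.14 m/s
Converting: 3.14 m/s × 3.6 = 11.3 km/h

11.3 km/h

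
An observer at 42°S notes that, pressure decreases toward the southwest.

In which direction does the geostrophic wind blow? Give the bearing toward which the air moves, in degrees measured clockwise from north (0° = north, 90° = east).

The pressure-gradient force points toward the southwest (bearing 225°).
Geostrophic balance: in the Southern Hemisphere the Coriolis force deflects motion to the left, so the geostrophic wind blows 90° to the left of the pressure-gradient force (low pressure on the right).
Rotating 225° by 90° counterclockwise gives 135° — the wind blows toward the southeast.

135°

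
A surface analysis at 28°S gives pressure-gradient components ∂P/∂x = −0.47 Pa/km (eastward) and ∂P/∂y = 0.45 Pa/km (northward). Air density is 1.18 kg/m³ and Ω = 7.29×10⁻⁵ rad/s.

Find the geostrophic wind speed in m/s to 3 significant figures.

8.06 m/s

Coriolis parameter at 28°S:
f = 2Ω sin φ = 2 × 7.29×10⁻⁵ × sin 28° = 6.84×10⁻⁵ s⁻¹
In the Southern Hemisphere f is negative: f = −6.84×10⁻⁵ s⁻¹.
Component geostrophic relations (x east, y north):
u_g = −(1/(fρ)) ∂P/∂y,  v_g = (1/(fρ)) ∂P/∂x
u_g = −(0.45×10⁻³)/(−6.84×10⁻⁵ × 1.18) = 5.57 m/s;  v_g = (−0.47×10⁻³)/(−6.84×10⁻⁵ × 1.18) = 5.82 m/s
|V_g| = √(u_g² + v_g²) = 8.06 m/s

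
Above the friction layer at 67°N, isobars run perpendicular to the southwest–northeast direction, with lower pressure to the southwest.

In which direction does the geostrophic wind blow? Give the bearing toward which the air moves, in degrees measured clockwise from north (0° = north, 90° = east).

The pressure-gradient force points toward the southwest (bearing 225°).
Geostrophic balance: in the Northern Hemisphere the Coriolis force deflects motion to the right, so the geostrophic wind blows 90° to the right of the pressure-gradient force (low pressure on the left).
Rotating 225° by 90° clockwise gives 315° — the wind blows toward the northwest.

315°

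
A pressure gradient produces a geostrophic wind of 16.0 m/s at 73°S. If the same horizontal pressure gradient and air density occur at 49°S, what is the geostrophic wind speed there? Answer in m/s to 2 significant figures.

20 m/s

With the same pressure gradient and density, V_g ∝ 1/f ∝ 1/sin φ.
V₂ = V₁ · sin φ₁ / sin φ₂ = 16.0 × sin 73° / sin 49°
V₂ = 16.0 × 0.9563/0.7547 = 20 m/s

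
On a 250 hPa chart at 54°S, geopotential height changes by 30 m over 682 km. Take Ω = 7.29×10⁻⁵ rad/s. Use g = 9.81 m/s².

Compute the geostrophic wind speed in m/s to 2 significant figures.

Coriolis parameter at 54°S:
f = 2Ω sin φ = 2 × 7.29×10⁻⁵ × sin 54° = 1.18×10⁻⁴ s⁻¹
Height gradient: |∂Z/∂n| = 30 m / 682000 m = 4.40×10⁻⁵
On a pressure surface, geostrophic balance gives V_g = (g/f)|∂Z/∂n|:
V_g = 9.81 × 4.40×10⁻⁵ / 1.18×10⁻⁴ = 3.66 m/s

3.7 m/s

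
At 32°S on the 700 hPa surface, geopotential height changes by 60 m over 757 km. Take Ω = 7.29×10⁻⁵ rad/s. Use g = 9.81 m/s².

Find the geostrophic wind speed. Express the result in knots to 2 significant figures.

Coriolis parameter at 32°S:
f = 2Ω sin φ = 2 × 7.29×10⁻⁵ × sin 32° = 7.73×10⁻⁵ s⁻¹
Height gradient: |∂Z/∂n| = 60 m / 757000 m = 7.93×10⁻⁵
On a pressure surface, geostrophic balance gives V_g = (g/f)|∂Z/∂n|:
V_g = 9.81 × 7.93×10⁻⁵ / 7.73×10⁻⁵ = 10.1 m/s
Converting: 10.1 m/s × 1.944 = 20 knots

20 knots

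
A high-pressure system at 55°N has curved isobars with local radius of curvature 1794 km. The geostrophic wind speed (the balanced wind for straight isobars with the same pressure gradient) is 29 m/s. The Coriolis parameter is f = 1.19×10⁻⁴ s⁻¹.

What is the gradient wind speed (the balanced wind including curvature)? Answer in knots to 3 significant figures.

67.3 knots

Around a high, pressure-gradient force acts outward with centrifugal, so Coriolis balances both:
fV = (1/ρ)|∂P/∂n| + V²/R  →  V² − fR·V + fR·V_g = 0
With fR = 1.19×10⁻⁴ × 1794×10³ m = 213 m/s:
V = [fR − √((fR)² − 4 fR V_g)]/2 = [213 − √(213² − 4×213×29)]/2 = 34.6 m/s
Supergeostrophic (V > V_g = 29 m/s), as expected around a high.
Converting: 34.6 m/s × 1.944 = 67.3 knots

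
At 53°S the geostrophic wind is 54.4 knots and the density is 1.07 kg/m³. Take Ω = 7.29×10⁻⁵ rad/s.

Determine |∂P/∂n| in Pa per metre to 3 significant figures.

3.49×10⁻³ Pa/m

Coriolis parameter at 53°S:
f = 2Ω sin φ = 2 × 7.29×10⁻⁵ × sin 53° = 1.16×10⁻⁴ s⁻¹
Wind speed in SI: 54.4 knots = 28.0 m/s
Geostrophic balance rearranged: |∂P/∂n| = f ρ V_g
|∂P/∂n| = 1.16×10⁻⁴ × 1.07 × 28.0 = 3.49×10⁻³ Pa/m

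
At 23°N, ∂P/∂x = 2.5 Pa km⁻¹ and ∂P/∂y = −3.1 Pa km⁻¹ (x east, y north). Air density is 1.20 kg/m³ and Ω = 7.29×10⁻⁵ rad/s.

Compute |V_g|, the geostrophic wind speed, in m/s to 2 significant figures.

58 m/s

Coriolis parameter at 23°N:
f = 2Ω sin φ = 2 × 7.29×10⁻⁵ × sin 23° = 5.70×10⁻⁵ s⁻¹
Component geostrophic relations (x east, y north):
u_g = −(1/(fρ)) ∂P/∂y,  v_g = (1/(fρ)) ∂P/∂x
u_g = −(−3.1×10⁻³)/(5.70×10⁻⁵ × 1.20) = 45.3 m/s;  v_g = (2.5×10⁻³)/(5.70×10⁻⁵ × 1.20) = 36.6 m/s
|V_g| = √(u_g² + v_g²) = 58.3 m/s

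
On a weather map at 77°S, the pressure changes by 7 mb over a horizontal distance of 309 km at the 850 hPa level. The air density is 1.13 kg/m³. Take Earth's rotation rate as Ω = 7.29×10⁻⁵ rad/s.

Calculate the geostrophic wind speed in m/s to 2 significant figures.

14 m/s

Coriolis parameter at 77°S:
f = 2Ω sin φ = 2 × 7.29×10⁻⁵ × sin 77° = 1.42×10⁻⁴ s⁻¹
Pressure gradient: |∂P/∂n| = 700 Pa / 309000 m = 2.27×10⁻³ Pa/m
Geostrophic balance (pressure-gradient force = Coriolis force):
V_g = (1/(fρ)) |∂P/∂n| = 2.27×10⁻³ / (1.42×10⁻⁴ × 1.13) = 14.1 m/s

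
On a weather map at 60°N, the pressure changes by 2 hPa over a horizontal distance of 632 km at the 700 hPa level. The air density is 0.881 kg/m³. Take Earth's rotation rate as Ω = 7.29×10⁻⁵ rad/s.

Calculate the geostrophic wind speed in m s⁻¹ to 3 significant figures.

Coriolis parameter at 60°N:
f = 2Ω sin φ = 2 × 7.29×10⁻⁵ × sin 60° = 1.26×10⁻⁴ s⁻¹
Pressure gradient: |∂P/∂n| = 200 Pa / 632000 m = 3.16×10⁻⁴ Pa/m
Geostrophic balance (pressure-gradient force = Coriolis force):
V_g = (1/(fρ)) |∂P/∂n| = 3.16×10⁻⁴ / (1.26×10⁻⁴ × 0.881) = 2.84 m/s

2.84 m s⁻¹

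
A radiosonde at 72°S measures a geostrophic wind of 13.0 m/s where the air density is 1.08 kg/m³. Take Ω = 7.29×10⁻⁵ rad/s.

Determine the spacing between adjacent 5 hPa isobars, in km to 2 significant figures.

Coriolis parameter at 72°S:
f = 2Ω sin φ = 2 × 7.29×10⁻⁵ × sin 72° = 1.39×10⁻⁴ s⁻¹
Geostrophic balance rearranged: |∂P/∂n| = f ρ V_g
|∂P/∂n| = 1.39×10⁻⁴ × 1.08 × 13.0 = 1.95×10⁻³ Pa/m
Isobar spacing: Δn = ΔP/|∂P/∂n| = 500 Pa / 1.95×10⁻³ Pa/m = 256826 m ≈ 260 km

260 km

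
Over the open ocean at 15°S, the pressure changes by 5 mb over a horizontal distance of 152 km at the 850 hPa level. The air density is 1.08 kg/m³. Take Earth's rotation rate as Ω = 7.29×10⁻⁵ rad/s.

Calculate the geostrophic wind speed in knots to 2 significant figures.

160 knots

Coriolis parameter at 15°S:
f = 2Ω sin φ = 2 × 7.29×10⁻⁵ × sin 15° = 3.77×10⁻⁵ s⁻¹
Pressure gradient: |∂P/∂n| = 500 Pa / 152000 m = 3.29×10⁻³ Pa/m
Geostrophic balance (pressure-gradient force = Coriolis force):
V_g = (1/(fρ)) |∂P/∂n| = 3.29×10⁻³ / (3.77×10⁻⁵ × 1.08) = 80.7 m/s
Converting: 80.7 m/s × 1.944 = 160 knots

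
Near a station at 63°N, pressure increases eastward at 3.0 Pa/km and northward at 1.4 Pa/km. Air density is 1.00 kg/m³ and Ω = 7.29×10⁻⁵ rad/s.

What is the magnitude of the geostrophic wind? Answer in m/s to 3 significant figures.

Coriolis parameter at 63°N:
f = 2Ω sin φ = 2 × 7.29×10⁻⁵ × sin 63° = 1.30×10⁻⁴ s⁻¹
Component geostrophic relations (x east, y north):
u_g = −(1/(fρ)) ∂P/∂y,  v_g = (1/(fρ)) ∂P/∂x
u_g = −(1.4×10⁻³)/(1.30×10⁻⁴ × 1.00) = −10.8 m/s;  v_g = (3.0×10⁻³)/(1.30×10⁻⁴ × 1.00) = 23.1 m/s
|V_g| = √(u_g² + v_g²) = 25.5 m/s

25.5 m/s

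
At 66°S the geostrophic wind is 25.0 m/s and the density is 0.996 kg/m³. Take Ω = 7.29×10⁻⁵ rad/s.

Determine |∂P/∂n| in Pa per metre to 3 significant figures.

Coriolis parameter at 66°S:
f = 2Ω sin φ = 2 × 7.29×10⁻⁵ × sin 66° = 1.33×10⁻⁴ s⁻¹
Geostrophic balance rearranged: |∂P/∂n| = f ρ V_g
|∂P/∂n| = 1.33×10⁻⁴ × 0.996 × 25.0 = 3.32×10⁻³ Pa/m

3.32×10⁻³ Pa/m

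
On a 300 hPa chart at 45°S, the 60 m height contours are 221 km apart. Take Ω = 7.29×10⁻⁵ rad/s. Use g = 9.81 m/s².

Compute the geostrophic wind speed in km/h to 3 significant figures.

Coriolis parameter at 45°S:
f = 2Ω sin φ = 2 × 7.29×10⁻⁵ × sin 45° = 1.03×10⁻⁴ s⁻¹
Height gradient: |∂Z/∂n| = 60 m / 221000 m = 2.71×10⁻⁴
On a pressure surface, geostrophic balance gives V_g = (g/f)|∂Z/∂n|:
V_g = 9.81 × 2.71×10⁻⁴ / 1.03×10⁻⁴ = 25.8 m/s
Converting: 25.8 m/s × 3.6 = 93.0 km/h

93.0 km/h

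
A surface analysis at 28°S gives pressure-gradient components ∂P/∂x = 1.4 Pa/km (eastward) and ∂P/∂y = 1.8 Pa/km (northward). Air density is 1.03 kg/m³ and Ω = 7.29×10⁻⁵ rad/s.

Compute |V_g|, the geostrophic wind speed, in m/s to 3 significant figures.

Coriolis parameter at 28°S:
f = 2Ω sin φ = 2 × 7.29×10⁻⁵ × sin 28° = 6.84×10⁻⁵ s⁻¹
In the Southern Hemisphere f is negative: f = −6.84×10⁻⁵ s⁻¹.
Component geostrophic relations (x east, y north):
u_g = −(1/(fρ)) ∂P/∂y,  v_g = (1/(fρ)) ∂P/∂x
u_g = −(1.8×10⁻³)/(−6.84×10⁻⁵ × 1.03) = 25.5 m/s;  v_g = (1.4×10⁻³)/(−6.84×10⁻⁵ × 1.03) = −19.9 m/s
|V_g| = √(u_g² + v_g²) = 32.3 m/s

32.3 m/s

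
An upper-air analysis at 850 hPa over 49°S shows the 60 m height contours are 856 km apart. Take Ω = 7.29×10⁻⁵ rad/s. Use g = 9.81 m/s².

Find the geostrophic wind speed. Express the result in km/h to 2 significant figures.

Coriolis parameter at 49°S:
f = 2Ω sin φ = 2 × 7.29×10⁻⁵ × sin 49° = 1.10×10⁻⁴ s⁻¹
Height gradient: |∂Z/∂n| = 60 m / 856000 m = 7.01×10⁻⁵
On a pressure surface, geostrophic balance gives V_g = (g/f)|∂Z/∂n|:
V_g = 9.81 × 7.01×10⁻⁵ / 1.10×10⁻⁴ = 6.25 m/s
Converting: 6.25 m/s × 3.6 = 22 km/h

22 km/h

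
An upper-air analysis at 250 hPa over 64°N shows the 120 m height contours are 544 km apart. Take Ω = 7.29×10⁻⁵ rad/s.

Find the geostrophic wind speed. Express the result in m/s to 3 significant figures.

Coriolis parameter at 64°N:
f = 2Ω sin φ = 2 × 7.29×10⁻⁵ × sin 64° = 1.31×10⁻⁴ s⁻¹
Height gradient: |∂Z/∂n| = 120 m / 544000 m = 2.21×10⁻⁴
On a pressure surface, geostrophic balance gives V_g = (g/f)|∂Z/∂n|:
V_g = 9.81 × 2.21×10⁻⁴ / 1.31×10⁻⁴ = 16.5 m/s

16.5 m/s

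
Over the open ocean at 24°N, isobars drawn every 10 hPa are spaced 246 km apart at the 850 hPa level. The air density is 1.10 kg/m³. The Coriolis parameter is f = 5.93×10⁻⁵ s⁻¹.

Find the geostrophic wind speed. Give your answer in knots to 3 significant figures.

Pressure gradient: |∂P/∂n| = 1000 Pa / 246000 m = 4.07×10⁻³ Pa/m
Geostrophic balance (pressure-gradient force = Coriolis force):
V_g = (1/(fρ)) |∂P/∂n| = 4.07×10⁻³ / (5.93×10⁻⁵ × 1.10) = 62.3 m/s
Converting: 62.3 m/s × 1.944 = 121 knots

121 knots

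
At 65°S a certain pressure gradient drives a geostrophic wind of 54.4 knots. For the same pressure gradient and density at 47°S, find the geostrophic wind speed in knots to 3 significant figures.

With the same pressure gradient and density, V_g ∝ 1/f ∝ 1/sin φ.
V₂ = V₁ · sin φ₁ / sin φ₂ = 54.4 × sin 65° / sin 47°
V₂ = 54.4 × 0.9063/0.7314 = 67.4 knots

67.4 knots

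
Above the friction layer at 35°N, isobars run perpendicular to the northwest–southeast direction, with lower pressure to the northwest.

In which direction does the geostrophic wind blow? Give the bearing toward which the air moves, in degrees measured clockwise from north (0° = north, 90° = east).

045°

The pressure-gradient force points toward the northwest (bearing 315°).
Geostrophic balance: in the Northern Hemisphere the Coriolis force deflects motion to the right, so the geostrophic wind blows 90° to the right of the pressure-gradient force (low pressure on the left).
Rotating 315° by 90° clockwise gives 045° — the wind blows toward the northeast.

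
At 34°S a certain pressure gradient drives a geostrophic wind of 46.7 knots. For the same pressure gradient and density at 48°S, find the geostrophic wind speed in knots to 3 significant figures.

35.1 knots

With the same pressure gradient and density, V_g ∝ 1/f ∝ 1/sin φ.
V₂ = V₁ · sin φ₁ / sin φ₂ = 46.7 × sin 34° / sin 48°
V₂ = 46.7 × 0.5592/0.7431 = 35.1 knots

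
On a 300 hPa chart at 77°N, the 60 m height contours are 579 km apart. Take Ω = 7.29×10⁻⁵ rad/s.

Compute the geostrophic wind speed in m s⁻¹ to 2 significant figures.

Coriolis parameter at 77°N:
f = 2Ω sin φ = 2 × 7.29×10⁻⁵ × sin 77° = 1.42×10⁻⁴ s⁻¹
Height gradient: |∂Z/∂n| = 60 m / 579000 m = 1.04×10⁻⁴
On a pressure surface, geostrophic balance gives V_g = (g/f)|∂Z/∂n|:
V_g = 9.81 × 1.04×10⁻⁴ / 1.42×10⁻⁴ = 7.16 m/s

7.2 m s⁻¹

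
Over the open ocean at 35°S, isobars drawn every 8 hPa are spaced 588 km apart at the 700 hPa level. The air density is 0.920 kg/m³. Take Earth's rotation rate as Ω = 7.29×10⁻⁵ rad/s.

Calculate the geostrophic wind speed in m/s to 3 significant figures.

Coriolis parameter at 35°S:
f = 2Ω sin φ = 2 × 7.29×10⁻⁵ × sin 35° = 8.36×10⁻⁵ s⁻¹
Pressure gradient: |∂P/∂n| = 800 Pa / 588000 m = 1.36×10⁻³ Pa/m
Geostrophic balance (pressure-gradient force = Coriolis force):
V_g = (1/(fρ)) |∂P/∂n| = 1.36×10⁻³ / (8.36×10⁻⁵ × 0.920) = 17.7 m/s

17.7 m/s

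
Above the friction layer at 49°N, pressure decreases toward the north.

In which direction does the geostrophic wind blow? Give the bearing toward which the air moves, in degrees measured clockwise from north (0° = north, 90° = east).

090°

The pressure-gradient force points toward the north (bearing 000°).
Geostrophic balance: in the Northern Hemisphere the Coriolis force deflects motion to the right, so the geostrophic wind blows 90° to the right of the pressure-gradient force (low pressure on the left).
Rotating 000° by 90° clockwise gives 090° — the wind blows toward the east.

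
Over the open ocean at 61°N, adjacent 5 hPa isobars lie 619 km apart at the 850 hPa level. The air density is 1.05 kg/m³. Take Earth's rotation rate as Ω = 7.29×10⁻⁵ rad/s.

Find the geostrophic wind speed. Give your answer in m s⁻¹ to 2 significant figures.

6.0 m s⁻¹

Coriolis parameter at 61°N:
f = 2Ω sin φ = 2 × 7.29×10⁻⁵ × sin 61° = 1.28×10⁻⁴ s⁻¹
Pressure gradient: |∂P/∂n| = 500 Pa / 619000 m = 8.08×10⁻⁴ Pa/m
Geostrophic balance (pressure-gradient force = Coriolis force):
V_g = (1/(fρ)) |∂P/∂n| = 8.08×10⁻⁴ / (1.28×10⁻⁴ × 1.05) = 6.03 m/s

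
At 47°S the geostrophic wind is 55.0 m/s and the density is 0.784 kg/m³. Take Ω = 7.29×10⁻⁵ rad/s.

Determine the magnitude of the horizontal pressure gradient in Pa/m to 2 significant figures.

4.6×10⁻³ Pa/m

Coriolis parameter at 47°S:
f = 2Ω sin φ = 2 × 7.29×10⁻⁵ × sin 47° = 1.07×10⁻⁴ s⁻¹
Geostrophic balance rearranged: |∂P/∂n| = f ρ V_g
|∂P/∂n| = 1.07×10⁻⁴ × 0.784 × 55.0 = 4.60×10⁻³ Pa/m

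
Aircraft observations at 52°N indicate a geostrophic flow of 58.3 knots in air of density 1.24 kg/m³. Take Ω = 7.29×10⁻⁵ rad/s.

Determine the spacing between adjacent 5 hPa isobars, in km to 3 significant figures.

117 km

Coriolis parameter at 52°N:
f = 2Ω sin φ = 2 × 7.29×10⁻⁵ × sin 52° = 1.15×10⁻⁴ s⁻¹
Wind speed in SI: 58.3 knots = 30.0 m/s
Geostrophic balance rearranged: |∂P/∂n| = f ρ V_g
|∂P/∂n| = 1.15×10⁻⁴ × 1.24 × 30.0 = 4.27×10⁻³ Pa/m
Isobar spacing: Δn = ΔP/|∂P/∂n| = 500 Pa / 4.27×10⁻³ Pa/m = 117018 m ≈ 117 km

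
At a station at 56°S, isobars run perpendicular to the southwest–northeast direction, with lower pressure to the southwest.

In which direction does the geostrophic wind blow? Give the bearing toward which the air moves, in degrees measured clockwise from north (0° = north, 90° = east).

The pressure-gradient force points toward the southwest (bearing 225°).
Geostrophic balance: in the Southern Hemisphere the Coriolis force deflects motion to the left, so the geostrophic wind blows 90° to the left of the pressure-gradient force (low pressure on the right).
Rotating 225° by 90° counterclockwise gives 135° — the wind blows toward the southeast.

135°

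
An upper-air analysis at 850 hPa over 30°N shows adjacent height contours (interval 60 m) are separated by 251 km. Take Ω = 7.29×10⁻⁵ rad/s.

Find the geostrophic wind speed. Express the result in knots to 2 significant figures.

Coriolis parameter at 30°N:
f = 2Ω sin φ = 2 × 7.29×10⁻⁵ × sin 30° = 7.29×10⁻⁵ s⁻¹
Height gradient: |∂Z/∂n| = 60 m / 251000 m = 2.39×10⁻⁴
On a pressure surface, geostrophic balance gives V_g = (g/f)|∂Z/∂n|:
V_g = 9.81 × 2.39×10⁻⁴ / 7.29×10⁻⁵ = 32.2 m/s
Converting: 32.2 m/s × 1.944 = 63 knots

63 knots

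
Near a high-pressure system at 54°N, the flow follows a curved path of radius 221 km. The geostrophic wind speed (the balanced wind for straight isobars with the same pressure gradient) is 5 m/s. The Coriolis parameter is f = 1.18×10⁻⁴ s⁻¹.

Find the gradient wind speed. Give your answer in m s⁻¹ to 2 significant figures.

6.7 m s⁻¹

Around a high, pressure-gradient force acts outward with centrifugal, so Coriolis balances both:
fV = (1/ρ)|∂P/∂n| + V²/R  →  V² − fR·V + fR·V_g = 0
With fR = 1.18×10⁻⁴ × 221×10³ m = 26.1 m/s:
V = [fR − √((fR)² − 4 fR V_g)]/2 = [26.1 − √(26.1² − 4×26.1×5)]/2 = 6.74 m/s
Supergeostrophic (V > V_g = 5 m/s), as expected around a high.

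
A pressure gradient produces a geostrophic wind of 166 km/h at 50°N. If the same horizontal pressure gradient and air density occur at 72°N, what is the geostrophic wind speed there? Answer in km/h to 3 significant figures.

With the same pressure gradient and density, V_g ∝ 1/f ∝ 1/sin φ.
V₂ = V₁ · sin φ₁ / sin φ₂ = 166 × sin 50° / sin 72°
V₂ = 166 × 0.7660/0.9511 = 134 km/h

134 km/h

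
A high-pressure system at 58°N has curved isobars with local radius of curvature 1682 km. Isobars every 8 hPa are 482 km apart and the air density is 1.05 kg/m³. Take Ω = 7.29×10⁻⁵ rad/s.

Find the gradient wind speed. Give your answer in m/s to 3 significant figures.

13.7 m/s

Coriolis parameter at 58°N:
f = 2Ω sin φ = 2 × 7.29×10⁻⁵ × sin 58° = 1.24×10⁻⁴ s⁻¹
Pressure gradient: |∂P/∂n| = 800 Pa / 482000 m = 1.66×10⁻³ Pa/m
Geostrophic speed: V_g = |∂P/∂n|/(fρ) = 1.66×10⁻³/(1.24×10⁻⁴ × 1.05) = 12.8 m/s
Around a high, pressure-gradient force acts outward with centrifugal, so Coriolis balances both:
fV = (1/ρ)|∂P/∂n| + V²/R  →  V² − fR·V + fR·V_g = 0
With fR = 1.24×10⁻⁴ × 1682×10³ m = 208 m/s:
V = [fR − √((fR)² − 4 fR V_g)]/2 = [208 − √(208² − 4×208×12.8)]/2 = 13.7 m/s
Supergeostrophic (V > V_g = 12.8 m/s), as expected around a high.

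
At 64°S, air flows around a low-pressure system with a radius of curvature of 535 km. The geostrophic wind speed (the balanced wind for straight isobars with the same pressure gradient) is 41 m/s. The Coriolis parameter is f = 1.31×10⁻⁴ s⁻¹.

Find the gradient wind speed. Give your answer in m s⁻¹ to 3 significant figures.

Around a low, centrifugal force acts outward with Coriolis, so pressure-gradient force balances both:
(1/ρ)|∂P/∂n| = fV + V²/R  →  V² + fR·V − fR·V_g = 0
With fR = 1.31×10⁻⁴ × 535×10³ m = 70.1 m/s:
V = [−fR + √((fR)² + 4 fR V_g)]/2 = [−70.1 + √(70.1² + 4×70.1×41)]/2 = 29 m/s
Subgeostrophic (V < V_g = 41 m/s), as expected around a low.

29.0 m s⁻¹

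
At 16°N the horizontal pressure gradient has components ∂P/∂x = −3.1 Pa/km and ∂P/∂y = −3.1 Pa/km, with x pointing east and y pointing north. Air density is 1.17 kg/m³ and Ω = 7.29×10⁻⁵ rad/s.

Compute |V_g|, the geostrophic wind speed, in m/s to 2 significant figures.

Coriolis parameter at 16°N:
f = 2Ω sin φ = 2 × 7.29×10⁻⁵ × sin 16° = 4.02×10⁻⁵ s⁻¹
Component geostrophic relations (x east, y north):
u_g = −(1/(fρ)) ∂P/∂y,  v_g = (1/(fρ)) ∂P/∂x
u_g = −(−3.1×10⁻³)/(4.02×10⁻⁵ × 1.17) = 65.9 m/s;  v_g = (−3.1×10⁻³)/(4.02×10⁻⁵ × 1.17) = −65.9 m/s
|V_g| = √(u_g² + v_g²) = 93.2 m/s

93 m/s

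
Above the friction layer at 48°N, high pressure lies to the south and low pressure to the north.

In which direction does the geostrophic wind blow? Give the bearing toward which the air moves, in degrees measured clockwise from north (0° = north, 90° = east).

The pressure-gradient force points toward the north (bearing 000°).
Geostrophic balance: in the Northern Hemisphere the Coriolis force deflects motion to the right, so the geostrophic wind blows 90° to the right of the pressure-gradient force (low pressure on the left).
Rotating 000° by 90° clockwise gives 090° — the wind blows toward the east.

090°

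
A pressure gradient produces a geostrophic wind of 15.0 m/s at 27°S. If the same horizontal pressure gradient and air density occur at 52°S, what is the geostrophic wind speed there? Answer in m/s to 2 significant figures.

With the same pressure gradient and density, V_g ∝ 1/f ∝ 1/sin φ.
V₂ = V₁ · sin φ₁ / sin φ₂ = 15.0 × sin 27° / sin 52°
V₂ = 15.0 × 0.4540/0.7880 = 8.6 m/s

8.6 m/s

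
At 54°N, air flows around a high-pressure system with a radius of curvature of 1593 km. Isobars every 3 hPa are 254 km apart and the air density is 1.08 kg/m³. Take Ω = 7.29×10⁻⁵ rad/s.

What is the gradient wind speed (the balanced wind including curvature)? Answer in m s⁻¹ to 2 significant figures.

Coriolis parameter at 54°N:
f = 2Ω sin φ = 2 × 7.29×10⁻⁵ × sin 54° = 1.18×10⁻⁴ s⁻¹
Pressure gradient: |∂P/∂n| = 300 Pa / 254000 m = 1.18×10⁻³ Pa/m
Geostrophic speed: V_g = |∂P/∂n|/(fρ) = 1.18×10⁻³/(1.18×10⁻⁴ × 1.08) = 9.27 m/s
Around a high, pressure-gradient force acts outward with centrifugal, so Coriolis balances both:
fV = (1/ρ)|∂P/∂n| + V²/R  →  V² − fR·V + fR·V_g = 0
With fR = 1.18×10⁻⁴ × 1593×10³ m = 188 m/s:
V = [fR − √((fR)² − 4 fR V_g)]/2 = [188 − √(188² − 4×188×9.27)]/2 = 9.78 m/s
Supergeostrophic (V > V_g = 9.27 m/s), as expected around a high.

9.8 m s⁻¹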